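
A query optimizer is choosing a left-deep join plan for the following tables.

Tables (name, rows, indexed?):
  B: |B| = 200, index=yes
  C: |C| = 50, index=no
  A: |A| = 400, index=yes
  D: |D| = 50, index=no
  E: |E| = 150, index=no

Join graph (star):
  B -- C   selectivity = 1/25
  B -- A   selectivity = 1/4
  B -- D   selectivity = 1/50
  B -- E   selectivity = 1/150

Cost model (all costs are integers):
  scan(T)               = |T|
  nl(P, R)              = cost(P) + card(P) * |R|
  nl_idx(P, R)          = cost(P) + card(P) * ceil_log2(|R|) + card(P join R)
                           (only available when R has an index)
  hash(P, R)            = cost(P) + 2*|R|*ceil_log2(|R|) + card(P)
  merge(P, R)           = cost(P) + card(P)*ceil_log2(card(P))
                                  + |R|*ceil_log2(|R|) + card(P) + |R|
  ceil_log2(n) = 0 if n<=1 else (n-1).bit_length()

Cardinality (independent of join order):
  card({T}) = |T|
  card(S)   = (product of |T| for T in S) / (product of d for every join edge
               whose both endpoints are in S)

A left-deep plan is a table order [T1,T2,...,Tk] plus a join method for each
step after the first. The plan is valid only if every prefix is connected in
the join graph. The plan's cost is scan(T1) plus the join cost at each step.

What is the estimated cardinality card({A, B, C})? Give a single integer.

40000

Tables in S: A(400), B(200), C(50)
Edges inside S: B-C(d=25), B-A(d=4)
numerator = 400 * 200 * 50 = 4000000
denominator = 25 * 4 = 100
card(S) = 4000000 / 100 = 40000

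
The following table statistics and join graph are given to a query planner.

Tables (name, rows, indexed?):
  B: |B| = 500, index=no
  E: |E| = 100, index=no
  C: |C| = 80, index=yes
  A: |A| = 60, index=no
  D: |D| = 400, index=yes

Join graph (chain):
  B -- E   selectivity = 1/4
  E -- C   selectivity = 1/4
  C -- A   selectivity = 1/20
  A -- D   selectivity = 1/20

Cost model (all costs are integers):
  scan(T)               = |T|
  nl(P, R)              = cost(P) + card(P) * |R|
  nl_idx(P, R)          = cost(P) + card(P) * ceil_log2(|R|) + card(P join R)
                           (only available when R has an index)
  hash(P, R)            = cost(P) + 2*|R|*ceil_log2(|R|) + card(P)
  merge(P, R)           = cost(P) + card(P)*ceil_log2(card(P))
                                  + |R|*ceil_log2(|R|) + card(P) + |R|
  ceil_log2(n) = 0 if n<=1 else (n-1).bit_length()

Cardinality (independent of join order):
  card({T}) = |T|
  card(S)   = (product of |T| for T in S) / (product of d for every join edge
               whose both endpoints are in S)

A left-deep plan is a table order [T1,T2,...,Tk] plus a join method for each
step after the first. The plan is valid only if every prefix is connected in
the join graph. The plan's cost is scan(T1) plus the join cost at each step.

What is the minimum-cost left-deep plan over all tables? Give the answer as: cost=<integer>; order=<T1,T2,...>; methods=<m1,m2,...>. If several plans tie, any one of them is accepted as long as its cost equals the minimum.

Selinger DP (subsets sized 1..n):
  {B}: scan cost=500, card=500
  {E}: scan cost=100, card=100
  {C}: scan cost=80, card=80
  {A}: scan cost=60, card=60
  {D}: scan cost=400, card=400
  {BE}: card=12500; try (E,hash)→2400, (B,merge)→5900, (E,merge)→6300, (B,hash)→9200, (B,nl)→50100, (E,nl)→50500; best=2400 via (E,hash)
  {CE}: card=2000; try (C,hash)→1320, (E,merge)→1520, (C,merge)→1540, (E,hash)→1560, (C,nl_idx)→2800, (E,nl)→8080 …(+1); best=1320 via (C,hash)
  {AC}: card=240; try (C,nl_idx)→720, (A,hash)→880, (C,merge)→1120, (A,merge)→1140, (C,hash)→1240, (C,nl)→4860 …(+1); best=720 via (C,nl_idx)
  {AD}: card=1200; try (A,hash)→1520, (D,nl_idx)→1800, (D,merge)→4480, (A,merge)→4820, (D,hash)→7320, (D,nl)→24060 …(+1); best=1520 via (A,hash)
  {BCE}: card=250000; try (B,hash)→12320, (C,hash)→16020, (B,merge)→30320, (C,merge)→190540, (C,nl_idx)→339900, (B,nl)→1001320 …(+1); best=12320 via (B,hash)
  {ACE}: card=6000; try (E,hash)→2360, (E,merge)→3680, (A,hash)→4040, (E,nl)→24720, (A,merge)→25740, (A,nl)→121320; best=2360 via (E,hash)
  {ACD}: card=4800; try (C,hash)→3840, (D,merge)→6880, (D,nl_idx)→7680, (D,hash)→8160, (C,nl_idx)→14720, (C,merge)→16560 …(+2); best=3840 via (C,hash)
  {ABCE}: card=750000; try (B,hash)→17360, (B,merge)→91360, (A,hash)→263040, (B,nl)→3002360, (A,merge)→4762740, (A,nl)→15012320; best=17360 via (B,hash)
  {ACDE}: card=120000; try (E,hash)→10040, (D,hash)→15560, (E,merge)→71840, (D,merge)→90360, (D,nl_idx)→176360, (E,nl)→483840 …(+1); best=10040 via (E,hash)
  {ABCDE}: card=15000000; try (B,hash)→139040, (D,hash)→774560, (B,merge)→2175040, (D,merge)→15771360, (D,nl_idx)→21767360, (B,nl)→60010040 …(+1); best=139040 via (B,hash)

cost=139040; order=D,A,C,E,B; methods=hash,hash,hash,hash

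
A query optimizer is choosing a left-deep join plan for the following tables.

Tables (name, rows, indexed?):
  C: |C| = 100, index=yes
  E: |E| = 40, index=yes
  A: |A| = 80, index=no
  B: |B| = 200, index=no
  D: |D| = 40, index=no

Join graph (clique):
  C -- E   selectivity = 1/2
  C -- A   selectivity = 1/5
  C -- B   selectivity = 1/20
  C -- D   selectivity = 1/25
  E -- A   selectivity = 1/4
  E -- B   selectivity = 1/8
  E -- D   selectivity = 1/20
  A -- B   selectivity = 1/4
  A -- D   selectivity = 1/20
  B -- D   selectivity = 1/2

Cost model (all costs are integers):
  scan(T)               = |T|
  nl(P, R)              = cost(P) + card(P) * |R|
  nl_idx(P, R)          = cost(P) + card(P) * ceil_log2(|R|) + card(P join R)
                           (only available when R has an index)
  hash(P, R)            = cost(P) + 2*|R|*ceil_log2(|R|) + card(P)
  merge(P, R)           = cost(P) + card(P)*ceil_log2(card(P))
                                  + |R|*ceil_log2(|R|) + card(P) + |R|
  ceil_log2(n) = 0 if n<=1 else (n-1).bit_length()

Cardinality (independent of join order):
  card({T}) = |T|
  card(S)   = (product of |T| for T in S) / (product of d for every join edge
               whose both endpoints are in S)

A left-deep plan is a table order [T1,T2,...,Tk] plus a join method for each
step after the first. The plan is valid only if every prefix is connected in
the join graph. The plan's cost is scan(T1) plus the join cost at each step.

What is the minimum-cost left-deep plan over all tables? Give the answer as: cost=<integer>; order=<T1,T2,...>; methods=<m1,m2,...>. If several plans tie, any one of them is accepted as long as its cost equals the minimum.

Selinger DP (subsets sized 1..n):
  {C}: scan cost=100, card=100
  {E}: scan cost=40, card=40
  {A}: scan cost=80, card=80
  {B}: scan cost=200, card=200
  {D}: scan cost=40, card=40
  {CE}: card=2000; try (E,hash)→680, (C,merge)→1120, (E,merge)→1180, (C,hash)→1480, (C,nl_idx)→2320, (E,nl_idx)→2700 …(+2); best=680 via (E,hash)
  {AC}: card=1600; try (A,hash)→1320, (C,merge)→1520, (A,merge)→1540, (C,hash)→1560, (C,nl_idx)→2240, (C,nl)→8080 …(+1); best=1320 via (A,hash)
  {BC}: card=1000; try (C,hash)→1800, (C,nl_idx)→2600, (B,merge)→2700, (C,merge)→2800, (B,hash)→3400, (B,nl)→20100 …(+1); best=1800 via (C,hash)
  {CD}: card=160; try (C,nl_idx)→480, (D,hash)→680, (C,merge)→1120, (D,merge)→1180, (C,hash)→1480, (C,nl)→4040 …(+1); best=480 via (C,nl_idx)
  {AE}: card=800; try (E,hash)→640, (A,merge)→960, (E,merge)→1000, (A,hash)→1200, (E,nl_idx)→1360, (A,nl)→3240 …(+1); best=640 via (E,hash)
  {BE}: card=1000; try (E,hash)→880, (B,merge)→2120, (E,merge)→2280, (E,nl_idx)→2400, (B,hash)→3280, (B,nl)→8040 …(+1); best=880 via (E,hash)
  {DE}: card=80; try (E,nl_idx)→360, (E,hash)→560, (D,hash)→560, (E,merge)→600, (D,merge)→600, (E,nl)→1640 …(+1); best=360 via (E,nl_idx)
  {AB}: card=4000; try (A,hash)→1520, (B,merge)→2520, (A,merge)→2640, (B,hash)→3360, (B,nl)→16080, (A,nl)→16200; best=1520 via (A,hash)
  {AD}: card=160; try (D,hash)→640, (A,merge)→960, (D,merge)→1000, (A,hash)→1200, (A,nl)→3240, (D,nl)→3280; best=640 via (D,hash)
  {BD}: card=4000; try (D,hash)→880, (B,merge)→2120, (D,merge)→2280, (B,hash)→3280, (B,nl)→8040, (D,nl)→8200; best=880 via (D,hash)
  {ACE}: card=8000; try (C,hash)→2840, (E,hash)→3400, (A,hash)→3800, (C,merge)→10240, (C,nl_idx)→14240, (E,nl_idx)→18920 …(+5); best=2840 via (C,hash)
  {BCE}: card=2500; try (E,hash)→3280, (C,hash)→3280, (B,hash)→5880, (E,nl_idx)→10300, (C,nl_idx)→10380, (C,merge)→12680 …(+5); best=3280 via (E,hash)
  {CDE}: card=160; try (C,nl_idx)→1080, (E,hash)→1120, (E,nl_idx)→1600, (C,merge)→1800, (C,hash)→1840, (E,merge)→2200 …(+5); best=1080 via (C,nl_idx)
  {ABC}: card=4000; try (A,hash)→3920, (B,hash)→6120, (C,hash)→6920, (A,merge)→13440, (B,merge)→22320, (C,nl_idx)→33520 …(+4); best=3920 via (A,hash)
  {ACD}: card=128; try (A,hash)→1760, (C,nl_idx)→1888, (C,hash)→2200, (A,merge)→2560, (C,merge)→2880, (D,hash)→3400 …(+4); best=1760 via (A,hash)
  {BCD}: card=800; try (D,hash)→3280, (B,merge)→3720, (B,hash)→3840, (C,hash)→6280, (D,merge)→13080, (C,nl_idx)→29680 …(+4); best=3280 via (D,hash)
  {ABE}: card=5000; try (A,hash)→3000, (B,hash)→4640, (E,hash)→6000, (B,merge)→11240, (A,merge)→12520, (E,nl_idx)→30520 …(+4); best=3000 via (A,hash)
  {ADE}: card=80; try (E,hash)→1280, (A,hash)→1560, (A,merge)→1640, (E,nl_idx)→1680, (D,hash)→1920, (E,merge)→2360 …(+4); best=1280 via (E,hash)
  {BDE}: card=1000; try (D,hash)→2360, (B,merge)→2800, (B,hash)→3640, (E,hash)→5360, (D,merge)→12160, (B,nl)→16360 …(+4); best=2360 via (D,hash)
  {ABD}: card=4000; try (B,merge)→3880, (B,hash)→4000, (D,hash)→6000, (A,hash)→6000, (B,nl)→32640, (A,merge)→53520 …(+3); best=3880 via (B,merge)
  {ABCE}: card=2500; try (A,hash)→6900, (E,hash)→8400, (C,hash)→9400, (B,hash)→14040, (E,nl_idx)→30420, (A,merge)→36420 …(+8); best=6900 via (A,hash)
  {ACDE}: card=32; try (C,nl_idx)→1872, (A,hash)→2360, (E,hash)→2368, (E,nl_idx)→2560, (C,merge)→2720, (C,hash)→2760 …(+8); best=1872 via (C,nl_idx)
  {BCDE}: card=100; try (B,merge)→4320, (B,hash)→4440, (E,hash)→4560, (C,hash)→4760, (D,hash)→6260, (E,nl_idx)→8180 …(+8); best=4320 via (B,merge)
  {ABCD}: card=160; try (B,merge)→4584, (B,hash)→5088, (A,hash)→5200, (D,hash)→8400, (C,hash)→9280, (A,merge)→12720 …(+7); best=4584 via (B,merge)
  {ABDE}: card=250; try (B,merge)→3720, (A,hash)→4480, (B,hash)→4560, (E,hash)→8360, (D,hash)→8480, (A,merge)→14000 …(+7); best=3720 via (B,merge)
  {ABCDE}: card=5; try (B,merge)→3864, (B,hash)→5104, (E,hash)→5224, (C,hash)→5370, (C,nl_idx)→5475, (A,hash)→5540 …(+11); best=3864 via (B,merge)

cost=3864; order=A,D,E,C,B; methods=hash,hash,nl_idx,merge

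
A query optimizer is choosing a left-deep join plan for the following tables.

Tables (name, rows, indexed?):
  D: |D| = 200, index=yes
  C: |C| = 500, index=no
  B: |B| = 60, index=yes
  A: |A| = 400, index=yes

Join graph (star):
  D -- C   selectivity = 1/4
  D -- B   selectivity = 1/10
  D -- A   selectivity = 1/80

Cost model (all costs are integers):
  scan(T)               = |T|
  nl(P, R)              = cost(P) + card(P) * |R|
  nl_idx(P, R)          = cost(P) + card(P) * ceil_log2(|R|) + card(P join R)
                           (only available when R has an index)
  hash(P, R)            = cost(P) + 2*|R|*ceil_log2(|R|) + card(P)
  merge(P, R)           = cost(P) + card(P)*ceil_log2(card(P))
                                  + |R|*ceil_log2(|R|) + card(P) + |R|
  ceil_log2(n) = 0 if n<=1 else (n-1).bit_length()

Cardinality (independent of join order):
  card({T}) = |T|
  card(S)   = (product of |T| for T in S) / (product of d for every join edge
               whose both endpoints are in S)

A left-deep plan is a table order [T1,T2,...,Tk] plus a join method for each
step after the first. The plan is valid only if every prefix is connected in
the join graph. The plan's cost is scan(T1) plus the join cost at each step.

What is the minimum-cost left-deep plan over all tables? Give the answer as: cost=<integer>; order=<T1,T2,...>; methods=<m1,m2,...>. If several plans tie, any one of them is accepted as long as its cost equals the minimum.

Selinger DP (subsets sized 1..n):
  {D}: scan cost=200, card=200
  {C}: scan cost=500, card=500
  {B}: scan cost=60, card=60
  {A}: scan cost=400, card=400
  {CD}: card=25000; try (D,hash)→4200, (C,merge)→7000, (D,merge)→7300, (C,hash)→9400, (D,nl_idx)→29500, (C,nl)→100200 …(+1); best=4200 via (D,hash)
  {BD}: card=1200; try (B,hash)→1120, (D,nl_idx)→1740, (D,merge)→2280, (B,merge)→2420, (B,nl_idx)→2600, (D,hash)→3320 …(+2); best=1120 via (B,hash)
  {AD}: card=1000; try (A,nl_idx)→3000, (D,hash)→4000, (D,nl_idx)→4600, (A,merge)→6000, (D,merge)→6200, (A,hash)→7600 …(+2); best=3000 via (A,nl_idx)
  {BCD}: card=150000; try (C,hash)→11320, (C,merge)→20520, (B,hash)→29920, (B,nl_idx)→304200, (B,merge)→404620, (C,nl)→601120 …(+1); best=11320 via (C,hash)
  {ACD}: card=125000; try (C,hash)→13000, (C,merge)→19000, (A,hash)→36400, (A,nl_idx)→354200, (A,merge)→408200, (C,nl)→503000 …(+1); best=13000 via (C,hash)
  {ABD}: card=6000; try (B,hash)→4720, (A,hash)→9520, (B,merge)→14420, (B,nl_idx)→15000, (A,nl_idx)→17920, (A,merge)→19520 …(+2); best=4720 via (B,hash)
  {ABCD}: card=750000; try (C,hash)→19720, (C,merge)→93720, (B,hash)→138720, (A,hash)→168520, (B,nl_idx)→1513000, (A,nl_idx)→2111320 …(+5); best=19720 via (C,hash)

cost=19720; order=D,A,B,C; methods=nl_idx,hash,hash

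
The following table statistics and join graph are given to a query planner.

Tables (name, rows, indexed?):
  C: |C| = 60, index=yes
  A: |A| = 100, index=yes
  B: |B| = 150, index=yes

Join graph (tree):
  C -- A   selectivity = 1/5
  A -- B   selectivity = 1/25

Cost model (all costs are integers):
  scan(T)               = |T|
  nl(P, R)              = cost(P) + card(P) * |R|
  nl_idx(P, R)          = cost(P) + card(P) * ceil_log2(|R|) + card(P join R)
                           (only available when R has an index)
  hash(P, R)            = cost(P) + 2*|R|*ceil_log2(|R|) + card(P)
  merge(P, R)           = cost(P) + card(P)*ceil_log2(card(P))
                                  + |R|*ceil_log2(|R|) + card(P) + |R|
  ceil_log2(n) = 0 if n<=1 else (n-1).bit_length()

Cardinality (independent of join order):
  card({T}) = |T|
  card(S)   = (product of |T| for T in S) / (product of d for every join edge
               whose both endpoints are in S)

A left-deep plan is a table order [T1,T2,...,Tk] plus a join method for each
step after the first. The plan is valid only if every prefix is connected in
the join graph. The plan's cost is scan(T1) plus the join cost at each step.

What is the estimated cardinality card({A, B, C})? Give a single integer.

7200

Tables in S: A(100), B(150), C(60)
Edges inside S: C-A(d=5), A-B(d=25)
numerator = 100 * 150 * 60 = 900000
denominator = 5 * 25 = 125
card(S) = 900000 / 125 = 7200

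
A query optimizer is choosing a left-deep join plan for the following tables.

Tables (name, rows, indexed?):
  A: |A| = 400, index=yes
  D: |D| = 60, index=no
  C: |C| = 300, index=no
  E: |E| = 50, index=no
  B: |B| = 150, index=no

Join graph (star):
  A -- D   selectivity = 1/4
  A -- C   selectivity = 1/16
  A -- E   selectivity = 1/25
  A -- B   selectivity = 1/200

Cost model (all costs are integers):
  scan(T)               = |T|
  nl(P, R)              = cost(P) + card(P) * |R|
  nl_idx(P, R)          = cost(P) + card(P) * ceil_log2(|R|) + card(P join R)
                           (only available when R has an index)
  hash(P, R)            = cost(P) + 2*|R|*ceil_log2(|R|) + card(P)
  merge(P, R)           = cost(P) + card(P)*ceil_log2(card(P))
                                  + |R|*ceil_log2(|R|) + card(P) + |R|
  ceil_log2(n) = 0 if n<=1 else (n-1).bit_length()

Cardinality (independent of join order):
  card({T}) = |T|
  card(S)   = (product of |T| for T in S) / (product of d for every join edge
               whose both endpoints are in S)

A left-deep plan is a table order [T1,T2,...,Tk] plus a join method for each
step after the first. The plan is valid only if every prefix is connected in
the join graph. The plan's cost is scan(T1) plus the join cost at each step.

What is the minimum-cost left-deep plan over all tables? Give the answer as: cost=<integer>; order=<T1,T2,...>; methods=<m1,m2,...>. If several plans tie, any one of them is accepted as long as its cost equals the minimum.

cost=18420; order=B,A,E,D,C; methods=nl_idx,hash,hash,hash

Selinger DP (subsets sized 1..n):
  {A}: scan cost=400, card=400
  {D}: scan cost=60, card=60
  {C}: scan cost=300, card=300
  {E}: scan cost=50, card=50
  {B}: scan cost=150, card=150
  {AD}: card=6000; try (D,hash)→1520, (A,merge)→4480, (D,merge)→4820, (A,nl_idx)→6600, (A,hash)→7320, (A,nl)→24060 …(+1); best=1520 via (D,hash)
  {AC}: card=7500; try (C,hash)→6200, (A,merge)→7300, (C,merge)→7400, (A,hash)→7800, (A,nl_idx)→10500, (A,nl)→120300 …(+1); best=6200 via (C,hash)
  {AE}: card=800; try (A,nl_idx)→1300, (E,hash)→1400, (A,merge)→4400, (E,merge)→4750, (A,hash)→7300, (A,nl)→20050 …(+1); best=1300 via (A,nl_idx)
  {AB}: card=300; try (A,nl_idx)→1800, (B,hash)→3200, (A,merge)→5500, (B,merge)→5750, (A,hash)→7500, (A,nl)→60150 …(+1); best=1800 via (A,nl_idx)
  {ACD}: card=112500; try (C,hash)→12920, (D,hash)→14420, (C,merge)→88520, (D,merge)→111620, (D,nl)→456200, (C,nl)→1801520; best=12920 via (C,hash)
  {ADE}: card=12000; try (D,hash)→2820, (E,hash)→8120, (D,merge)→10520, (D,nl)→49300, (E,merge)→85870, (E,nl)→301520; best=2820 via (D,hash)
  {ABD}: card=4500; try (D,hash)→2820, (D,merge)→5220, (B,hash)→9920, (D,nl)→19800, (B,merge)→86870, (B,nl)→901520; best=2820 via (D,hash)
  {ACE}: card=15000; try (C,hash)→7500, (C,merge)→13100, (E,hash)→14300, (E,merge)→111550, (C,nl)→241300, (E,nl)→381200; best=7500 via (C,hash)
  {ABC}: card=5625; try (C,hash)→7500, (C,merge)→7800, (B,hash)→16100, (C,nl)→91800, (B,merge)→112550, (B,nl)→1131200; best=7500 via (C,hash)
  {ABE}: card=600; try (E,hash)→2700, (B,hash)→4500, (E,merge)→5150, (B,merge)→11450, (E,nl)→16800, (B,nl)→121300; best=2700 via (E,hash)
  {ACDE}: card=225000; try (C,hash)→20220, (D,hash)→23220, (E,hash)→126020, (C,merge)→185820, (D,merge)→232920, (D,nl)→907500 …(+3); best=20220 via (C,hash)
  {ABCD}: card=84375; try (C,hash)→12720, (D,hash)→13845, (C,merge)→68820, (D,merge)→86670, (B,hash)→127820, (D,nl)→345000 …(+3); best=12720 via (C,hash)
  {ABDE}: card=9000; try (D,hash)→4020, (E,hash)→7920, (D,merge)→9720, (B,hash)→17220, (D,nl)→38700, (E,merge)→66170 …(+3); best=4020 via (D,hash)
  {ABCE}: card=11250; try (C,hash)→8700, (C,merge)→12300, (E,hash)→13725, (B,hash)→24900, (E,merge)→86600, (C,nl)→182700 …(+3); best=8700 via (C,hash)
  {ABCDE}: card=168750; try (C,hash)→18420, (D,hash)→20670, (E,hash)→97695, (C,merge)→142020, (D,merge)→177870, (B,hash)→247620 …(+6); best=18420 via (C,hash)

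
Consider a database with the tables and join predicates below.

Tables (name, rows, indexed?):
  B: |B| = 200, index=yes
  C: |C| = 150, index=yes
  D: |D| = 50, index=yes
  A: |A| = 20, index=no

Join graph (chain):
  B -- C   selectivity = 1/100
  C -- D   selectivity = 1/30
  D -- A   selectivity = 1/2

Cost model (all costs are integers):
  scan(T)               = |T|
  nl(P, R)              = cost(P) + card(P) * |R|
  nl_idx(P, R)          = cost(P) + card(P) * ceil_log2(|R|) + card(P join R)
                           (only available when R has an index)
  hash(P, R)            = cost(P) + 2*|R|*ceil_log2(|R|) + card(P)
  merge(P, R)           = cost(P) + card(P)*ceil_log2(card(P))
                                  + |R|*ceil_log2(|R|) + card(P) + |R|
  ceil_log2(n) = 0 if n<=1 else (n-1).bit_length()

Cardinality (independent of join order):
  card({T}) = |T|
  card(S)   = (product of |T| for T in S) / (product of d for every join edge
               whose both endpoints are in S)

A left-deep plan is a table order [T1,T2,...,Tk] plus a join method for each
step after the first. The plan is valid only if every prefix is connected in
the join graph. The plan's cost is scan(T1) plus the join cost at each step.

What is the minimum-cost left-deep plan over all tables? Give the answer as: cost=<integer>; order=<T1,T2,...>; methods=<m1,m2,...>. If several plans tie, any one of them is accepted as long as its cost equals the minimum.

Selinger DP (subsets sized 1..n):
  {B}: scan cost=200, card=200
  {C}: scan cost=150, card=150
  {D}: scan cost=50, card=50
  {A}: scan cost=20, card=20
  {BC}: card=300; try (B,nl_idx)→1650, (C,nl_idx)→2100, (C,hash)→2800, (B,merge)→3300, (C,merge)→3350, (B,hash)→3500 …(+2); best=1650 via (B,nl_idx)
  {CD}: card=250; try (C,nl_idx)→700, (D,hash)→900, (D,nl_idx)→1300, (C,merge)→1750, (D,merge)→1850, (C,hash)→2500 …(+2); best=700 via (C,nl_idx)
  {AD}: card=500; try (A,hash)→300, (D,merge)→490, (A,merge)→520, (D,hash)→640, (D,nl_idx)→640, (D,nl)→1020 …(+1); best=300 via (A,hash)
  {BCD}: card=500; try (D,hash)→2550, (B,nl_idx)→3200, (D,nl_idx)→3950, (B,hash)→4150, (B,merge)→4750, (D,merge)→5000 …(+2); best=2550 via (D,hash)
  {ACD}: card=2500; try (A,hash)→1150, (A,merge)→3070, (C,hash)→3200, (A,nl)→5700, (C,merge)→6650, (C,nl_idx)→6800 …(+1); best=1150 via (A,hash)
  {ABCD}: card=5000; try (A,hash)→3250, (B,hash)→6850, (A,merge)→7670, (A,nl)→12550, (B,nl_idx)→26150, (B,merge)→35450 …(+1); best=3250 via (A,hash)

cost=3250; order=C,B,D,A; methods=nl_idx,hash,hash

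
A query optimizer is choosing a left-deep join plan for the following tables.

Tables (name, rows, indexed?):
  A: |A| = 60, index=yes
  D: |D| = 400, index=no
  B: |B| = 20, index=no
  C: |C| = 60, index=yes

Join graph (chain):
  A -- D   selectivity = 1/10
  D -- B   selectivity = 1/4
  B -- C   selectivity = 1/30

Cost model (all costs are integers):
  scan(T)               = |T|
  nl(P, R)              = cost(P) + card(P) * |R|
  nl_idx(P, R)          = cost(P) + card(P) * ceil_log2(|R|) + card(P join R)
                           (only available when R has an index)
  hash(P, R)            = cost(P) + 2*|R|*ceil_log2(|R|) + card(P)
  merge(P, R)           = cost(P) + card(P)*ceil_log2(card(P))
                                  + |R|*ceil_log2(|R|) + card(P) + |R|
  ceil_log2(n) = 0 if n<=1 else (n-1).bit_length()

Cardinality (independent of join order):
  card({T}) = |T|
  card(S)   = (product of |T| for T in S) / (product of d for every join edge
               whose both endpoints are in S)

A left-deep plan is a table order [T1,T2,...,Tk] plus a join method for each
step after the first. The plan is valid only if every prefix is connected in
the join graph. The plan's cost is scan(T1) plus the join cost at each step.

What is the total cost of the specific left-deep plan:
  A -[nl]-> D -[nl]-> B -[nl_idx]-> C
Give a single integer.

168060

step 1: scan A: cost=60, card=60
step 2: join D via nl
    card(P join D) = 60*400/(10) = 2400
    cost = 60 + 60*400 = 24060
step 3: join B via nl
    card(P join B) = 2400*20/(4) = 12000
    cost = 24060 + 2400*20 = 72060
step 4: join C via nl_idx
    card(P join C) = 12000*60/(30) = 24000
    cost = 72060 + 12000*6 + 24000 = 168060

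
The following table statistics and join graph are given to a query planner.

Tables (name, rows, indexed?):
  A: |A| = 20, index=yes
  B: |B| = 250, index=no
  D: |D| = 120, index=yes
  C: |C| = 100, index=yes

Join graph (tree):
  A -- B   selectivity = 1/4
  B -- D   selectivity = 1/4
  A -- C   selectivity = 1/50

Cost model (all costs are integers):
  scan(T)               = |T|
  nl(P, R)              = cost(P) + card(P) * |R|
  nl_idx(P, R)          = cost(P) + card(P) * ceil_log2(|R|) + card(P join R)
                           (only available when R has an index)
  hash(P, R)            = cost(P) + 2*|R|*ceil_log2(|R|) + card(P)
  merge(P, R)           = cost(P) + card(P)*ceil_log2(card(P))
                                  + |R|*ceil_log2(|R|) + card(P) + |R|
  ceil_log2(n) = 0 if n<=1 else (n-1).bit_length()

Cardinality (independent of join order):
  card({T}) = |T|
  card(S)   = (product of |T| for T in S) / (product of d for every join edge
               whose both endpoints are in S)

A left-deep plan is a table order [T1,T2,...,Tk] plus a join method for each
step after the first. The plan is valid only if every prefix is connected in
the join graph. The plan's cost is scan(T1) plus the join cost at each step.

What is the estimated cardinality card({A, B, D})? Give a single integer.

Tables in S: A(20), B(250), D(120)
Edges inside S: A-B(d=4), B-D(d=4)
numerator = 20 * 250 * 120 = 600000
denominator = 4 * 4 = 16
card(S) = 600000 / 16 = 37500

37500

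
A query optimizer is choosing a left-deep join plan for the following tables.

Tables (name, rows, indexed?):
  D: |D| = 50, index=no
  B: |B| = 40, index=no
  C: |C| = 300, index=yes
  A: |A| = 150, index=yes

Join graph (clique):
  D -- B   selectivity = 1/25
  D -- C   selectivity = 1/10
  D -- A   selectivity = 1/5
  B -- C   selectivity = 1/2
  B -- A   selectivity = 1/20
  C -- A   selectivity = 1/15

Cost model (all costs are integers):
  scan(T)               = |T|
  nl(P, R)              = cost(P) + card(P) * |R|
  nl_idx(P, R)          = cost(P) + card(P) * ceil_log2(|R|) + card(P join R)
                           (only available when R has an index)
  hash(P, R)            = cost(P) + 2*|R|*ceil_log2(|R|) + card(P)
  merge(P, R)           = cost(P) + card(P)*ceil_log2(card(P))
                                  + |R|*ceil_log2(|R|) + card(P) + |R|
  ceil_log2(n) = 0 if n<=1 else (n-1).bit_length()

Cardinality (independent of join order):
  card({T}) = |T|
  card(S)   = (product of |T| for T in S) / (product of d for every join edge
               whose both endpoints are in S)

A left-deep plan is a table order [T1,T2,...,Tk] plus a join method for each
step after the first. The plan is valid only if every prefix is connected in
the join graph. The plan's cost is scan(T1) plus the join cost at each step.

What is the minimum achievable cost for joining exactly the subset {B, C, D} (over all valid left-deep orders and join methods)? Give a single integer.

2500

Selinger DP over subsets of {B,C,D}:
  {D}: scan cost=50, card=50
  {B}: scan cost=40, card=40
  {C}: scan cost=300, card=300
  {BD}: card=80; try (B,hash)→580, (D,merge)→670, (D,hash)→680, (B,merge)→680, (D,nl)→2040, (B,nl)→2050; best=580 via (B,hash)
  {CD}: card=1500; try (D,hash)→1200, (C,nl_idx)→2000, (C,merge)→3400, (D,merge)→3650, (C,hash)→5500, (C,nl)→15050 …(+1); best=1200 via (D,hash)
  {BC}: card=6000; try (B,hash)→1080, (C,merge)→3320, (B,merge)→3580, (C,hash)→5480, (C,nl_idx)→6400, (C,nl)→12040 …(+1); best=1080 via (B,hash)
  {BCD}: card=1200; try (C,nl_idx)→2500, (B,hash)→3180, (C,merge)→4220, (C,hash)→6060, (D,hash)→7680, (B,merge)→19480 …(+4); best=2500 via (C,nl_idx)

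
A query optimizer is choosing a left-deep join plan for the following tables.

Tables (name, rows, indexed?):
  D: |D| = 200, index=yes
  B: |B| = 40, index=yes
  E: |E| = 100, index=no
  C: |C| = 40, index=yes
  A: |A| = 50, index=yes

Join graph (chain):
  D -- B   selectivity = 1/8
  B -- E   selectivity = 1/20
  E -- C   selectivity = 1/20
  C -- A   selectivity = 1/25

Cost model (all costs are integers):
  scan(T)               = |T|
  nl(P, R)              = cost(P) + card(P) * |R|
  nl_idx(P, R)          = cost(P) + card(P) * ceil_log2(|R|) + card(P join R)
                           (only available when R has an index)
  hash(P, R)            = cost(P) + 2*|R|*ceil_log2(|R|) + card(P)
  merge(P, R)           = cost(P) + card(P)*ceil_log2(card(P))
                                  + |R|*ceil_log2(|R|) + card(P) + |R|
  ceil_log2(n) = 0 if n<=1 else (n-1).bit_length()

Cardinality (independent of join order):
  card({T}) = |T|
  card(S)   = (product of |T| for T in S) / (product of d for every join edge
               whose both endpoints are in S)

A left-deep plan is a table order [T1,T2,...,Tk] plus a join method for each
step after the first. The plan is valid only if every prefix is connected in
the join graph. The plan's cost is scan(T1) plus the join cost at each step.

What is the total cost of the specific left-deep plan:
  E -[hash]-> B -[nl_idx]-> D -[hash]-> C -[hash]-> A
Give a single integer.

23360

step 1: scan E: cost=100, card=100
step 2: join B via hash
    card(P join B) = 100*40/(20) = 200
    cost = 100 + 2*40*6 + 100 = 680
step 3: join D via nl_idx
    card(P join D) = 200*200/(8) = 5000
    cost = 680 + 200*8 + 5000 = 7280
step 4: join C via hash
    card(P join C) = 5000*40/(20) = 10000
    cost = 7280 + 2*40*6 + 5000 = 12760
step 5: join A via hash
    card(P join A) = 10000*50/(25) = 20000
    cost = 12760 + 2*50*6 + 10000 = 23360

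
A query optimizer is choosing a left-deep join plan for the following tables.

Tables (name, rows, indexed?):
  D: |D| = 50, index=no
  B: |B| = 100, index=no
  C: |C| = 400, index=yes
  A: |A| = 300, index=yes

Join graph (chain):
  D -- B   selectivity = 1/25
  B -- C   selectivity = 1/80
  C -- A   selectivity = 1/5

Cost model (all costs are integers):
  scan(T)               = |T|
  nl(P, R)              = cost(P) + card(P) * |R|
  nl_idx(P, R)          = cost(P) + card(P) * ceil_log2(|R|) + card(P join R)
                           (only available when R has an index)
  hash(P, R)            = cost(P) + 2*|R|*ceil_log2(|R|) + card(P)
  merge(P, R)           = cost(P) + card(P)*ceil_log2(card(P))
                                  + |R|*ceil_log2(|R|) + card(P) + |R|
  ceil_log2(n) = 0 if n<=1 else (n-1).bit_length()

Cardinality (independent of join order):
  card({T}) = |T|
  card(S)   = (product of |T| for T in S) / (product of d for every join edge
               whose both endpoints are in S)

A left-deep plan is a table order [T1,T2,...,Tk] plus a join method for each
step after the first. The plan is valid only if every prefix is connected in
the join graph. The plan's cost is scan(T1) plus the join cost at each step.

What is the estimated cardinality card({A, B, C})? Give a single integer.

30000

Tables in S: A(300), B(100), C(400)
Edges inside S: B-C(d=80), C-A(d=5)
numerator = 300 * 100 * 400 = 12000000
denominator = 80 * 5 = 400
card(S) = 12000000 / 400 = 30000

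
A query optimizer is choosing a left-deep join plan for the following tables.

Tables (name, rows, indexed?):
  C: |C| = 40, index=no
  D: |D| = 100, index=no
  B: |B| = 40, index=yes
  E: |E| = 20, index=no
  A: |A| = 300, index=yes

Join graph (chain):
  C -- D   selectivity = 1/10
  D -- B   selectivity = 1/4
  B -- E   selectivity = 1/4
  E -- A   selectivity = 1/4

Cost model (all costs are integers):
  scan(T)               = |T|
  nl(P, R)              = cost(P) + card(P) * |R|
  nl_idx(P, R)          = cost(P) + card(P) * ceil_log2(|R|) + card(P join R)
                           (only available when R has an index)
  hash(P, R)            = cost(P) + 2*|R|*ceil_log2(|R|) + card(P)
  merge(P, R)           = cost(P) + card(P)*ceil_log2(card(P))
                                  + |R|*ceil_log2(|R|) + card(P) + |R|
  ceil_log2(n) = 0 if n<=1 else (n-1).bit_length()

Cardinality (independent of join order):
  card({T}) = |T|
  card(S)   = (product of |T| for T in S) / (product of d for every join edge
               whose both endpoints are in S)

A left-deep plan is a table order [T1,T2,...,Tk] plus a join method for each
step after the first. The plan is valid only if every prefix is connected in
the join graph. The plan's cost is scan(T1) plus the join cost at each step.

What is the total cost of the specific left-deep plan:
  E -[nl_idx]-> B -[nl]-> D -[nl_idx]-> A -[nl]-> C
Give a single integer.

15440340

step 1: scan E: cost=20, card=20
step 2: join B via nl_idx
    card(P join B) = 20*40/(4) = 200
    cost = 20 + 20*6 + 200 = 340
step 3: join D via nl
    card(P join D) = 200*100/(4) = 5000
    cost = 340 + 200*100 = 20340
step 4: join A via nl_idx
    card(P join A) = 5000*300/(4) = 375000
    cost = 20340 + 5000*9 + 375000 = 440340
step 5: join C via nl
    card(P join C) = 375000*40/(10) = 1500000
    cost = 440340 + 375000*40 = 15440340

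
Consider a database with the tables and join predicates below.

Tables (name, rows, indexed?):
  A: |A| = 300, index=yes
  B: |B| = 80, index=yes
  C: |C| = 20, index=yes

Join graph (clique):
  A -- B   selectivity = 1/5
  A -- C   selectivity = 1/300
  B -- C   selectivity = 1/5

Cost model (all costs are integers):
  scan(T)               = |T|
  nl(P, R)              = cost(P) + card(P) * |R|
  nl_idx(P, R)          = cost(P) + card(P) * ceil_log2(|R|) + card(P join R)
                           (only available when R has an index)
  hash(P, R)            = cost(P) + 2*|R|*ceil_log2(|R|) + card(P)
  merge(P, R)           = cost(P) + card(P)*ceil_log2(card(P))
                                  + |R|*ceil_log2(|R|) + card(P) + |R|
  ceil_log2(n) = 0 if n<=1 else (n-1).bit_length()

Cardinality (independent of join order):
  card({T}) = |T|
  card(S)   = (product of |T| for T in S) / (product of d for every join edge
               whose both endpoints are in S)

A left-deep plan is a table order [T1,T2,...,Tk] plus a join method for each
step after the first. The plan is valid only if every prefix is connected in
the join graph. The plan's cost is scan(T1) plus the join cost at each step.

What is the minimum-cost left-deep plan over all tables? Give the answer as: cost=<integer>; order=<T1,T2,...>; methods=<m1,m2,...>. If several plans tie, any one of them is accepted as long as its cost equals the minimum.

Selinger DP (subsets sized 1..n):
  {A}: scan cost=300, card=300
  {B}: scan cost=80, card=80
  {C}: scan cost=20, card=20
  {AB}: card=4800; try (B,hash)→1720, (A,merge)→3720, (B,merge)→3940, (A,hash)→5560, (A,nl_idx)→5600, (B,nl_idx)→7200 …(+2); best=1720 via (B,hash)
  {AC}: card=20; try (A,nl_idx)→220, (C,hash)→800, (C,nl_idx)→1820, (A,merge)→3140, (C,merge)→3420, (A,hash)→5440 …(+2); best=220 via (A,nl_idx)
  {BC}: card=320; try (C,hash)→360, (B,nl_idx)→480, (B,merge)→780, (C,nl_idx)→800, (C,merge)→840, (B,hash)→1160 …(+2); best=360 via (C,hash)
  {ABC}: card=64; try (B,nl_idx)→424, (B,merge)→980, (B,hash)→1360, (B,nl)→1820, (A,nl_idx)→3304, (A,hash)→6080 …(+6); best=424 via (B,nl_idx)

cost=424; order=C,A,B; methods=nl_idx,nl_idx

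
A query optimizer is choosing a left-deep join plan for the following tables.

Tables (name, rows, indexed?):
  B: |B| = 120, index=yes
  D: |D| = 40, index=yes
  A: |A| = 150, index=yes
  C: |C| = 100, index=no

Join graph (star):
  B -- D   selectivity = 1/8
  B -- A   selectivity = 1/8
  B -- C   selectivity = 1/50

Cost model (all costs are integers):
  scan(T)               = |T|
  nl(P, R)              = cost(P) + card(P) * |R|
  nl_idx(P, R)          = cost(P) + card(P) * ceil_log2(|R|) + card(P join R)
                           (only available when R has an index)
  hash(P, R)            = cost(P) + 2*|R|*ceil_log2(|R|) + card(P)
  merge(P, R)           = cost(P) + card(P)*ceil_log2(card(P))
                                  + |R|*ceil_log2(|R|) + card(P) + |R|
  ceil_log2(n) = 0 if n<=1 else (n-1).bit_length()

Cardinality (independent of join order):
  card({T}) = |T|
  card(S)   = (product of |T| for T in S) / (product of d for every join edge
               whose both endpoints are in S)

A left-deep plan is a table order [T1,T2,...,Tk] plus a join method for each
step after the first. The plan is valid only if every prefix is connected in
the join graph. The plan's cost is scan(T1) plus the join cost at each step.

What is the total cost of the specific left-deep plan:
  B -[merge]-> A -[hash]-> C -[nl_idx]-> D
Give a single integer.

55580

step 1: scan B: cost=120, card=120
step 2: join A via merge
    card(P join A) = 120*150/(8) = 2250
    cost = 120 + 120*7 + 150*8 + 120 + 150 = 2430
step 3: join C via hash
    card(P join C) = 2250*100/(50) = 4500
    cost = 2430 + 2*100*7 + 2250 = 6080
step 4: join D via nl_idx
    card(P join D) = 4500*40/(8) = 22500
    cost = 6080 + 4500*6 + 22500 = 55580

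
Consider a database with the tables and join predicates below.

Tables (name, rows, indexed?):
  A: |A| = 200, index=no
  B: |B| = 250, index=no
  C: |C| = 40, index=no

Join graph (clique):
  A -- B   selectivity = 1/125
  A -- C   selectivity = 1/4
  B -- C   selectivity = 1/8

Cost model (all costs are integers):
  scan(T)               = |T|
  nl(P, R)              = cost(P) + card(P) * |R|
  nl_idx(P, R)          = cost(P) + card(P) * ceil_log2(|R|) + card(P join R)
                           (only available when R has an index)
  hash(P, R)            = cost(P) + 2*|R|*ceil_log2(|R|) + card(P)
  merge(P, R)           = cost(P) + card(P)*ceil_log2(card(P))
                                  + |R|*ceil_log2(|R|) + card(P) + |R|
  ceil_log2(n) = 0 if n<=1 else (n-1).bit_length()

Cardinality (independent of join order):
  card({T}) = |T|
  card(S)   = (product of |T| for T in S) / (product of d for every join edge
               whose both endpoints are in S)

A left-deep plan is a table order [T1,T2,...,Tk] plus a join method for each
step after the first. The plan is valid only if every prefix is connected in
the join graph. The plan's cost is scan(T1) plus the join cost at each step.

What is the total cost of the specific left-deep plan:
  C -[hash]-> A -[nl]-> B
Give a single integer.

503280

step 1: scan C: cost=40, card=40
step 2: join A via hash
    card(P join A) = 40*200/(4) = 2000
    cost = 40 + 2*200*8 + 40 = 3280
step 3: join B via nl
    card(P join B) = 2000*250/(125*8) = 500
    cost = 3280 + 2000*250 = 503280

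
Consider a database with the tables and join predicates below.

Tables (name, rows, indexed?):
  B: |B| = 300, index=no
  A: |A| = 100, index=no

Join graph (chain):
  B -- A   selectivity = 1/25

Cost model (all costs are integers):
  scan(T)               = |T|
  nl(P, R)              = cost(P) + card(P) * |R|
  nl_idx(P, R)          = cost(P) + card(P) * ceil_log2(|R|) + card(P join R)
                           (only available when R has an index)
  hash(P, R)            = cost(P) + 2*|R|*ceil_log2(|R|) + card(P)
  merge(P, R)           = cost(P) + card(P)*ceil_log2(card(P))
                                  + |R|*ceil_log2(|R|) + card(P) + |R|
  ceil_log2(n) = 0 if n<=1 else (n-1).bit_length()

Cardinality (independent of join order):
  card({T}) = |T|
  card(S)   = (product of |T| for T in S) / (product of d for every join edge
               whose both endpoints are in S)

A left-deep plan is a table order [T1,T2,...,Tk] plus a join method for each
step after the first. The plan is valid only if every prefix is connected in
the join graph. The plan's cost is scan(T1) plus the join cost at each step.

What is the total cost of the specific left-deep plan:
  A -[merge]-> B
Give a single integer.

step 1: scan A: cost=100, card=100
step 2: join B via merge
    card(P join B) = 100*300/(25) = 1200
    cost = 100 + 100*7 + 300*9 + 100 + 300 = 3900

3900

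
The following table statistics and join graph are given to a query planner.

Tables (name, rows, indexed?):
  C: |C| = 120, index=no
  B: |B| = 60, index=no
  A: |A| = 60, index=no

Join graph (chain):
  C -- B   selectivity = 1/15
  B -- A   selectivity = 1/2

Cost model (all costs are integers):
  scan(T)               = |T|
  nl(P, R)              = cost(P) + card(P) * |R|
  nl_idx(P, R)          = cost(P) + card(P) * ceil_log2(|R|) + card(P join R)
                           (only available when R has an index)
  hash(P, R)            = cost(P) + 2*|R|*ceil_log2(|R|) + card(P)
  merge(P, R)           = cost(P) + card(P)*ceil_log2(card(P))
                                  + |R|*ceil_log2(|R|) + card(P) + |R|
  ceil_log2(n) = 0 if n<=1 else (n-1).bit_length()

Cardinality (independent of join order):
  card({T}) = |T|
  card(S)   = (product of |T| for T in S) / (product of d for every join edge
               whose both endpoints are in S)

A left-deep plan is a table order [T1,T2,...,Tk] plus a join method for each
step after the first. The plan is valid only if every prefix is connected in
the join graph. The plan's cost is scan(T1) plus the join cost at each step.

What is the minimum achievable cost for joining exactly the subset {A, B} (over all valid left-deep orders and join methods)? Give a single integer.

840

Selinger DP over subsets of {A,B}:
  {B}: scan cost=60, card=60
  {A}: scan cost=60, card=60
  {AB}: card=1800; try (B,hash)→840, (A,hash)→840, (B,merge)→900, (A,merge)→900, (B,nl)→3660, (A,nl)→3660; best=840 via (B,hash)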